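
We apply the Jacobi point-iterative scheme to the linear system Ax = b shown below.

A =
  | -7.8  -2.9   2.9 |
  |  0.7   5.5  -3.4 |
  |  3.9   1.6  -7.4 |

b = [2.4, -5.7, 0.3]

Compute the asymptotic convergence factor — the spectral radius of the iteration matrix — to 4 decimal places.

0.7440

A = D + L + U where D = diag(-7.8, 5.5, -7.4).
Jacobi T = -D⁻¹(L+U): T[1,0] = -(0.7)/(5.5) = -0.1273; T[1,1] = 0.
  T[0,:] = [+0.0000  -0.3718  +0.3718]
  T[1,:] = [-0.1273  +0.0000  +0.6182]
  T[2,:] = [+0.5270  +0.2162  +0.0000]
|roots of det(T-λI)|: 0.7440, 0.4202, 0.4202.
ρ = 0.7440; 0.7440 < 1, so it converges for any x₀.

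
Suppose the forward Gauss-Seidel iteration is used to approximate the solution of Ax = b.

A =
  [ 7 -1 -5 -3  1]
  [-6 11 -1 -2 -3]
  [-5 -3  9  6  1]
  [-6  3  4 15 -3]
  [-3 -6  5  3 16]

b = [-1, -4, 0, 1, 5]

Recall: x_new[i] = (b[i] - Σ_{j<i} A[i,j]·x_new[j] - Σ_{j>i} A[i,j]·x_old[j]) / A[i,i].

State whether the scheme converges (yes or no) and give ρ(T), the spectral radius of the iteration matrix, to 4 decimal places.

Diagonal D = diag(7, 11, 9, 15, 16); L, U strict lower/upper.
T_GS = -(D+L)⁻¹U: row 0 first, T[0,1] = -(-1)/(7) = +0.1429; later rows by forward substitution.
  T[0,:] = [+0.0000 +0.1429 +0.7143 +0.4286 -0.1429]
  T[1,:] = [+0.0000 +0.0779 +0.4805 +0.4156 +0.1948]
  T[2,:] = [+0.0000 +0.1053 +0.5570 -0.2900 -0.1255]
  T[3,:] = [+0.0000 +0.0135 +0.0411 +0.1657 +0.1374]
  T[4,:] = [+0.0000 +0.0206 +0.1324 +0.2958 +0.0597]
|λ(T)| sorted: 0.5473, 0.4269, 0.1000, 0.0139, 0.0000.
spectral radius ρ = 0.5473; 0.5473 < 1 ⇒ converges.

yes, ρ = 0.5473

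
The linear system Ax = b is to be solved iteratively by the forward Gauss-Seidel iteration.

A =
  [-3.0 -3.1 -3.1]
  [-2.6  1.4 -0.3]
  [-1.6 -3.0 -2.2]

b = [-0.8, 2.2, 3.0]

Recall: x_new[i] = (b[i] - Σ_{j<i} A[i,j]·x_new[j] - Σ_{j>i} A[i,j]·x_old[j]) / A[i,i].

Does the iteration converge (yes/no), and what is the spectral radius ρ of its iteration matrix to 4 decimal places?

no, ρ = 1.2827

Write A = D+L+U with D = diag(-3, 1.4, -2.2).
T_GS = -(D+L)⁻¹U: row 0 first, T[0,1] = -(-3.1)/(-3) = -1.0333; later rows by forward substitution.
  T[0,:] = [+0.0000  -1.0333  -1.0333]
  T[1,:] = [+0.0000  -1.9190  -1.7048]
  T[2,:] = [+0.0000  +3.3684  +3.0762]
|eigenvalues of T|: 1.2827, 0.1255, 0.0000.
ρ = 1.2827; 1.2827 > 1: divergent.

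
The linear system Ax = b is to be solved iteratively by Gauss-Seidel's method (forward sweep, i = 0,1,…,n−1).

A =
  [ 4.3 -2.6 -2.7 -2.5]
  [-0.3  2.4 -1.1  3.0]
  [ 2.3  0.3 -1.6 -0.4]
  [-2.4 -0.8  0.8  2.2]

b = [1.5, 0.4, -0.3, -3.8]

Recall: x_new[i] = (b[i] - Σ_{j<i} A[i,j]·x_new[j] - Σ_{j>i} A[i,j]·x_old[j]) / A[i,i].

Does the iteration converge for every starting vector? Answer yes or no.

no

Let D = diag(4.3, 2.4, -1.6, 2.2); L, U the strict triangles.
GS T = -(D+L)⁻¹U: row 0 first, T[0,2] = -(-2.7)/(4.3) = +0.6279; later rows by forward substitution.
  T[0,:] = [+0.0000 +0.6047 +0.6279 +0.5814]
  T[1,:] = [+0.0000 +0.0756 +0.5368 -1.1773]
  T[2,:] = [+0.0000 +0.8834 +1.0033 +0.3650]
  T[3,:] = [+0.0000 +0.3659 +0.5154 +0.0734]
moduli |λ_i(T)| = 1.1622, 0.2600, 0.2501, 0.0000.
ρ = 1.1622; 1.1622 > 1, so it fails to converge.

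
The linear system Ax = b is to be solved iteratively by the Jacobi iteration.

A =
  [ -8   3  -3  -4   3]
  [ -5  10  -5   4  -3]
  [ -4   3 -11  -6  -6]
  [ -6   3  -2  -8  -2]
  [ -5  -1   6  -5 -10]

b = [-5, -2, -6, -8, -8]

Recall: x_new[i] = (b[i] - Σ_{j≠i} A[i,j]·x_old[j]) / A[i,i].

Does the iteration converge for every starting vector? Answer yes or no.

no

Split A = D + L + U, D = diag(-8, 10, -11, -8, -10).
Jacobi: T = -D⁻¹(L+U), T[3,0] = -(-6)/(-8) = -0.7500; T[3,3] = 0.
  T[0,:] = [+0.0000 +0.3750 -0.3750 -0.5000 +0.3750]
  T[1,:] = [+0.5000 +0.0000 +0.5000 -0.4000 +0.3000]
  T[2,:] = [-0.3636 +0.2727 +0.0000 -0.5455 -0.5455]
  T[3,:] = [-0.7500 +0.3750 -0.2500 +0.0000 -0.2500]
  T[4,:] = [-0.5000 -0.1000 +0.6000 -0.5000 +0.0000]
moduli |λ_i(T)| = 1.1430, 0.7082, 0.7082, 0.5803, 0.3326.
ρ(T) = max|λ| = 1.1430; 1.1430 > 1 ⇒ diverges.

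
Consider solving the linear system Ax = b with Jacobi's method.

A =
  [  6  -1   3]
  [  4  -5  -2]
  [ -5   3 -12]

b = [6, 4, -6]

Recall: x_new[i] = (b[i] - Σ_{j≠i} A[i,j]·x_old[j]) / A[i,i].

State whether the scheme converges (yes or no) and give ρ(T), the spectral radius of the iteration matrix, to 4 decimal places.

Let D = diag(6, -5, -12); L, U the strict triangles.
Jacobi: T = -D⁻¹(L+U), T[1,0] = -(4)/(-5) = +0.8000; T[1,1] = 0.
  T[0,:] = [+0.0000 +0.1667 -0.5000]
  T[1,:] = [+0.8000 +0.0000 -0.4000]
  T[2,:] = [-0.4167 +0.2500 +0.0000]
eigenvalue magnitudes: 0.6015, 0.3465, 0.3465.
ρ = 0.6015; 0.6015 < 1, so it converges for any x₀.

yes, ρ = 0.6015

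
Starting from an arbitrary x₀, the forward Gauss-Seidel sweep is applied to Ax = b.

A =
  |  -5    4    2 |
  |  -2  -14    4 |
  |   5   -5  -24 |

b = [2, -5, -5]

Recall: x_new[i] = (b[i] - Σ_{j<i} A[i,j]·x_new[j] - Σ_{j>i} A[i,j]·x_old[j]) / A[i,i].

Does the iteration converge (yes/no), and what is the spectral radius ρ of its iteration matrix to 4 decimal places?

yes, ρ = 0.2610

Write A = D+L+U with D = diag(-5, -14, -24).
GS T = -(D+L)⁻¹U: row 0 first, T[0,1] = -(4)/(-5) = +0.8000; later rows by forward substitution.
  T[0,:] = [+0.0000, +0.8000, +0.4000]
  T[1,:] = [+0.0000, -0.1143, +0.2286]
  T[2,:] = [+0.0000, +0.1905, +0.0357]
eigenvalue magnitudes: 0.2610, 0.1824, 0.0000.
ρ = 0.2610; 0.2610 < 1: convergent.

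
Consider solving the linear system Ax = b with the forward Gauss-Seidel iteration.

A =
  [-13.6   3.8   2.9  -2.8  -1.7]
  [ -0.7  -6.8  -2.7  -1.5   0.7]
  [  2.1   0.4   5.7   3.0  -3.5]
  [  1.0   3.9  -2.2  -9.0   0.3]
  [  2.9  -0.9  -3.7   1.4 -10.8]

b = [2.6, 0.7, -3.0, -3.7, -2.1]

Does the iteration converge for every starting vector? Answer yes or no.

Diagonal D = diag(-13.6, -6.8, 5.7, -9, -10.8); L, U strict lower/upper.
GS T = -(D+L)⁻¹U: row 0 first, T[0,4] = -(-1.7)/(-13.6) = -0.1250; later rows by forward substitution.
  T[0,:] = [+0.0000  +0.2794  +0.2132  -0.2059  -0.1250]
  T[1,:] = [+0.0000  -0.0288  -0.4190  -0.1994  +0.1158]
  T[2,:] = [+0.0000  -0.1009  -0.0492  -0.4365  +0.6520]
  T[3,:] = [+0.0000  +0.0433  -0.1459  -0.0026  -0.0897]
  T[4,:] = [+0.0000  +0.1176  +0.0901  +0.1105  -0.2782]
|λ(T)| sorted: 0.5962, 0.2287, 0.0619, 0.0619, 0.0000.
ρ(T) = max|λ| = 0.5962; 0.5962 < 1, so it converges for any x₀.

yes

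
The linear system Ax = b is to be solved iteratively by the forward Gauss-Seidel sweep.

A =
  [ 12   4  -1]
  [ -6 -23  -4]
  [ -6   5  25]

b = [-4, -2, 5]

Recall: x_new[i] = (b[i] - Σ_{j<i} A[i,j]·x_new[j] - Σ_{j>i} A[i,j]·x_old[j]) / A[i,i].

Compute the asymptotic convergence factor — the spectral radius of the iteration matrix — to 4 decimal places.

0.2118

Split A = D + L + U, D = diag(12, -23, 25).
GS T = -(D+L)⁻¹U: row 0 first, T[0,1] = -(4)/(12) = -0.3333; later rows by forward substitution.
  T[0,:] = [+0.0000 -0.3333 +0.0833]
  T[1,:] = [+0.0000 +0.0870 -0.1957]
  T[2,:] = [+0.0000 -0.0974 +0.0591]
moduli |λ_i(T)| = 0.2118, 0.0657, 0.0000.
spectral radius ρ = 0.2118; 0.2118 < 1 ⇒ converges.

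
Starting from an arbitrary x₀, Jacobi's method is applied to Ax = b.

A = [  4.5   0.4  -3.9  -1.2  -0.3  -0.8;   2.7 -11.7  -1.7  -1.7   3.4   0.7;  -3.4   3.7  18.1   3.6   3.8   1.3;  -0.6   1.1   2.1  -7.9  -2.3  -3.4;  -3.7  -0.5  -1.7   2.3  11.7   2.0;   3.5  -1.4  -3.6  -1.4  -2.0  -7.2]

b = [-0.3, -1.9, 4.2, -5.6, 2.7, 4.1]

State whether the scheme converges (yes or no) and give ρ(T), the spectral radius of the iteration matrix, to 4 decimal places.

yes, ρ = 0.8885

Write A = D+L+U with D = diag(4.5, -11.7, 18.1, -7.9, 11.7, -7.2).
Jacobi: T = -D⁻¹(L+U), T[0,5] = -(-0.8)/(4.5) = +0.1778; T[0,0] = 0.
  T[0,:] = [+0.0000 -0.0889 +0.8667 +0.2667 +0.0667 +0.1778]
  T[1,:] = [+0.2308 +0.0000 -0.1453 -0.1453 +0.2906 +0.0598]
  T[2,:] = [+0.1878 -0.2044 +0.0000 -0.1989 -0.2099 -0.0718]
  T[3,:] = [-0.0759 +0.1392 +0.2658 +0.0000 -0.2911 -0.4304]
  T[4,:] = [+0.3162 +0.0427 +0.1453 -0.1966 +0.0000 -0.1709]
  T[5,:] = [+0.4861 -0.1944 -0.5000 -0.1944 -0.2778 +0.0000]
|roots of det(T-λI)|: 0.8885, 0.5051, 0.5051, 0.2734, 0.2734, 0.0829.
ρ = 0.8885; 0.8885 < 1 ⇒ converges.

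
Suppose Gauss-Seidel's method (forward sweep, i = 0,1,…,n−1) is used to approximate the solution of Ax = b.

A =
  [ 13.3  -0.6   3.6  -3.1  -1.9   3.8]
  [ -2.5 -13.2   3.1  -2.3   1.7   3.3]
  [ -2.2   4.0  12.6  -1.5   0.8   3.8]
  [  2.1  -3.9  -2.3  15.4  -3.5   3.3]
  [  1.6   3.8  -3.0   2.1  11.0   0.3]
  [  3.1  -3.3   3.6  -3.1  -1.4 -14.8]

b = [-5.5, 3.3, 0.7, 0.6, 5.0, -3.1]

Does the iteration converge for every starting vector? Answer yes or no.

Write A = D+L+U with D = diag(13.3, -13.2, 12.6, 15.4, 11, -14.8).
GS T = -(D+L)⁻¹U: row 0 first, T[0,3] = -(-3.1)/(13.3) = +0.2331; later rows by forward substitution.
  T[0,:] = [+0.0000  +0.0451  -0.2707  +0.2331  +0.1429  -0.2857]
  T[1,:] = [+0.0000  -0.0085  +0.2861  -0.2184  +0.1017  +0.3041]
  T[2,:] = [+0.0000  +0.0106  -0.1381  +0.2291  -0.0708  -0.4480]
  T[3,:] = [+0.0000  -0.0067  +0.0887  -0.0529  +0.2230  -0.1652]
  T[4,:] = [+0.0000  +0.0006  -0.1141  +0.1141  -0.1178  -0.1814]
  T[5,:] = [+0.0000  +0.0153  -0.1619  +0.1535  -0.0456  -0.1849]
|eigenvalues of T|: 0.5498, 0.0977, 0.0640, 0.0640, 0.0074, 0.0000.
ρ(T) = max|λ| = 0.5498; 0.5498 < 1, so it converges for any x₀.

yes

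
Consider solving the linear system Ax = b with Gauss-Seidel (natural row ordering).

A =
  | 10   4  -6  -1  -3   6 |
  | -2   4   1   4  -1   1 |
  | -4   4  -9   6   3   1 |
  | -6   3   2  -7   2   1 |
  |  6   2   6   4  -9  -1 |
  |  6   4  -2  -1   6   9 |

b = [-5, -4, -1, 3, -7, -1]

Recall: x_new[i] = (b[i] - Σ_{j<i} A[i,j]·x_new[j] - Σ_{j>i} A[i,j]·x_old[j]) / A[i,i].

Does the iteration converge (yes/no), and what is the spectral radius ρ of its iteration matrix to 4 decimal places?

no, ρ = 1.1463

Write A = D+L+U with D = diag(10, 4, -9, -7, -9, 9).
T_GS = -(D+L)⁻¹U: row 0 first, T[0,3] = -(-1)/(10) = +0.1000; later rows by forward substitution.
  T[0,:] = [+0.0000, -0.4000, +0.6000, +0.1000, +0.3000, -0.6000]
  T[1,:] = [+0.0000, -0.2000, +0.0500, -0.9500, +0.4000, -0.5500]
  T[2,:] = [+0.0000, +0.0889, -0.2444, +0.2000, +0.3778, +0.1333]
  T[3,:] = [+0.0000, +0.2825, -0.5627, -0.4357, +0.3079, +0.4595]
  T[4,:] = [+0.0000, -0.1263, -0.0019, -0.2048, +0.6776, -0.3402]
  T[5,:] = [+0.0000, +0.4909, -0.5378, +0.4881, -0.7113, +0.9519]
|eigenvalues of T|: 1.1463, 0.4794, 0.4794, 0.1558, 0.0344, 0.0000.
ρ = 1.1463; 1.1463 > 1: divergent.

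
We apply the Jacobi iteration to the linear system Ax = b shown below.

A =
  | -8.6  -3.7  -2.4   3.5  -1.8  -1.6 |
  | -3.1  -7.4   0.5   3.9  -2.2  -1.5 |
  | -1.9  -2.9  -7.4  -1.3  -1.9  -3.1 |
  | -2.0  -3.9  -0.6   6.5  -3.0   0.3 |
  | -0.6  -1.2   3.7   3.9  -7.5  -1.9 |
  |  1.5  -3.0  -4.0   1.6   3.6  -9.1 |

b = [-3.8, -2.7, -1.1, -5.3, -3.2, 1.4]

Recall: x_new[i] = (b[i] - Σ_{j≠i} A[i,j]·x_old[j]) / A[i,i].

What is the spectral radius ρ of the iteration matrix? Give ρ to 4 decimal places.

1.1528

Write A = D+L+U with D = diag(-8.6, -7.4, -7.4, 6.5, -7.5, -9.1).
T_J = -D⁻¹(L+U): T[1,2] = -(0.5)/(-7.4) = +0.0676; T[1,1] = 0.
  T[0,:] = [+0.0000, -0.4302, -0.2791, +0.4070, -0.2093, -0.1860]
  T[1,:] = [-0.4189, +0.0000, +0.0676, +0.5270, -0.2973, -0.2027]
  T[2,:] = [-0.2568, -0.3919, +0.0000, -0.1757, -0.2568, -0.4189]
  T[3,:] = [+0.3077, +0.6000, +0.0923, +0.0000, +0.4615, -0.0462]
  T[4,:] = [-0.0800, -0.1600, +0.4933, +0.5200, +0.0000, -0.2533]
  T[5,:] = [+0.1648, -0.3297, -0.4396, +0.1758, +0.3956, +0.0000]
moduli |λ_i(T)| = 1.1528, 0.6291, 0.6291, 0.4821, 0.3700, 0.3700.
ρ = 1.1528; 1.1528 > 1, so it fails to converge.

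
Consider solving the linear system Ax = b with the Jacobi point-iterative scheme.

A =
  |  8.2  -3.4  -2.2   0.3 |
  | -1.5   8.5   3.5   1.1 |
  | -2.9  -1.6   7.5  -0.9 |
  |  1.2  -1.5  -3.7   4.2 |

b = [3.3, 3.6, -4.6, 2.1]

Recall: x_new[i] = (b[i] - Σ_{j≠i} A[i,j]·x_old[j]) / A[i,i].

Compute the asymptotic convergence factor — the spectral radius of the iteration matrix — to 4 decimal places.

0.5641

Let D = diag(8.2, 8.5, 7.5, 4.2); L, U the strict triangles.
T_J = -D⁻¹(L+U): T[3,1] = -(-1.5)/(4.2) = +0.3571; T[3,3] = 0.
  T[0,:] = [+0.0000  +0.4146  +0.2683  -0.0366]
  T[1,:] = [+0.1765  +0.0000  -0.4118  -0.1294]
  T[2,:] = [+0.3867  +0.2133  +0.0000  +0.1200]
  T[3,:] = [-0.2857  +0.3571  +0.8810  +0.0000]
|eigenvalues of T|: 0.5641, 0.4586, 0.4586, 0.0795.
ρ(T) = max|λ| = 0.5641; 0.5641 < 1, so it converges for any x₀.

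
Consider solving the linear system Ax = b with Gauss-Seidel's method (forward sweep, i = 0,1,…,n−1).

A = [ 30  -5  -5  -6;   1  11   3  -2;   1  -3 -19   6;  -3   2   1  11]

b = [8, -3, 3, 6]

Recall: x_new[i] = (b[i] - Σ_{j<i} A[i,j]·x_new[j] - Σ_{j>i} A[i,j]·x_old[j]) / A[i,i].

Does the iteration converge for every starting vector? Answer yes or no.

yes

A = D + L + U where D = diag(30, 11, -19, 11).
Gauss-Seidel: T = -(D+L)⁻¹U, row 0 first, T[0,2] = -(-5)/(30) = +0.1667; later rows by forward substitution.
  T[0,:] = [+0.0000, +0.1667, +0.1667, +0.2000]
  T[1,:] = [+0.0000, -0.0152, -0.2879, +0.1636]
  T[2,:] = [+0.0000, +0.0112, +0.0542, +0.3005]
  T[3,:] = [+0.0000, +0.0472, +0.0929, -0.0025]
moduli |λ_i(T)| = 0.2104, 0.1364, 0.1364, 0.0000.
spectral radius ρ = 0.2104; 0.2104 < 1: convergent.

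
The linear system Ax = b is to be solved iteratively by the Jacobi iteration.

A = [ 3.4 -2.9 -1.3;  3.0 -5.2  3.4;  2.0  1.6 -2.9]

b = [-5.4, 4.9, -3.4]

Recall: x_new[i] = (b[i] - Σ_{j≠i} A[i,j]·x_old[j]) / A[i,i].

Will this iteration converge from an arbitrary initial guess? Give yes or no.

no

Diagonal D = diag(3.4, -5.2, -2.9); L, U strict lower/upper.
Jacobi: T = -D⁻¹(L+U), T[1,2] = -(3.4)/(-5.2) = +0.6538; T[1,1] = 0.
  T[0,:] = [+0.0000  +0.8529  +0.3824]
  T[1,:] = [+0.5769  +0.0000  +0.6538]
  T[2,:] = [+0.6897  +0.5517  +0.0000]
moduli |λ_i(T)| = 1.2355, 0.6402, 0.6402.
spectral radius ρ = 1.2355; 1.2355 > 1: divergent.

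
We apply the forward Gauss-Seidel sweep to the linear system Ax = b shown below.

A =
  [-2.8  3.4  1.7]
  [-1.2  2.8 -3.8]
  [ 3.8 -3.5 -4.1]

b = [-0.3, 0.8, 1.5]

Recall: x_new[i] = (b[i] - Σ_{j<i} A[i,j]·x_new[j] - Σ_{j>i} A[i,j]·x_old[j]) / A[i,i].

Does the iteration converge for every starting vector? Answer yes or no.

no

A = D + L + U where D = diag(-2.8, 2.8, -4.1).
Gauss-Seidel: T = -(D+L)⁻¹U, row 0 first, T[0,1] = -(3.4)/(-2.8) = +1.2143; later rows by forward substitution.
  T[0,:] = [+0.0000  +1.2143  +0.6071]
  T[1,:] = [+0.0000  +0.5204  +1.6173]
  T[2,:] = [+0.0000  +0.6812  -0.8179]
eigenvalue magnitudes: 1.3936, 1.0960, 0.0000.
spectral radius ρ = 1.3936; 1.3936 > 1 ⇒ diverges.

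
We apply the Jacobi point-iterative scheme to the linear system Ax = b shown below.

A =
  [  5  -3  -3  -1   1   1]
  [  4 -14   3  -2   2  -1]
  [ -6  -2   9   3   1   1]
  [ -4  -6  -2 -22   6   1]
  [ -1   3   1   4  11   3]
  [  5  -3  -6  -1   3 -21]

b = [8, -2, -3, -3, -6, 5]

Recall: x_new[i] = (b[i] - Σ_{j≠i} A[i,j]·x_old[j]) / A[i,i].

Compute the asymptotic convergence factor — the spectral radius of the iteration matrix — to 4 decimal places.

Split A = D + L + U, D = diag(5, -14, 9, -22, 11, -21).
T_J = -D⁻¹(L+U): T[5,3] = -(-1)/(-21) = -0.0476; T[5,5] = 0.
  T[0,:] = [+0.0000  +0.6000  +0.6000  +0.2000  -0.2000  -0.2000]
  T[1,:] = [+0.2857  +0.0000  +0.2143  -0.1429  +0.1429  -0.0714]
  T[2,:] = [+0.6667  +0.2222  +0.0000  -0.3333  -0.1111  -0.1111]
  T[3,:] = [-0.1818  -0.2727  -0.0909  +0.0000  +0.2727  +0.0455]
  T[4,:] = [+0.0909  -0.2727  -0.0909  -0.3636  +0.0000  -0.2727]
  T[5,:] = [+0.2381  -0.1429  -0.2857  -0.0476  +0.1429  +0.0000]
|eigenvalues of T|: 0.9337, 0.4208, 0.4208, 0.3111, 0.3111, 0.0631.
spectral radius ρ = 0.9337; 0.9337 < 1: convergent.

0.9337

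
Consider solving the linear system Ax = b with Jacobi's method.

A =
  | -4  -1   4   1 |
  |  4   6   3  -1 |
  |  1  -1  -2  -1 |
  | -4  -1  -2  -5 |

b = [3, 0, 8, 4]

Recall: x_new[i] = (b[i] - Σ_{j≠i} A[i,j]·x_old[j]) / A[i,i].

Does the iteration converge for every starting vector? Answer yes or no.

no

Split A = D + L + U, D = diag(-4, 6, -2, -5).
Jacobi: T = -D⁻¹(L+U), T[2,3] = -(-1)/(-2) = -0.5000; T[2,2] = 0.
  T[0,:] = [+0.0000  -0.2500  +1.0000  +0.2500]
  T[1,:] = [-0.6667  +0.0000  -0.5000  +0.1667]
  T[2,:] = [+0.5000  -0.5000  +0.0000  -0.5000]
  T[3,:] = [-0.8000  -0.2000  -0.4000  +0.0000]
moduli |λ_i(T)| = 1.2509, 0.7526, 0.7526, 0.1000.
ρ(T) = max|λ| = 1.2509; 1.2509 > 1: divergent.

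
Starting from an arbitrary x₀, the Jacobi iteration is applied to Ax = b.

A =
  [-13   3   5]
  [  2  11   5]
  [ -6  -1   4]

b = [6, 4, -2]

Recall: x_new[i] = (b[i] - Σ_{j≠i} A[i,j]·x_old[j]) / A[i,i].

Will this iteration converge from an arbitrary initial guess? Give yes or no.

yes

Let D = diag(-13, 11, 4); L, U the strict triangles.
Jacobi T = -D⁻¹(L+U): T[1,2] = -(5)/(11) = -0.4545; T[1,1] = 0.
  T[0,:] = [+0.0000 +0.2308 +0.3846]
  T[1,:] = [-0.1818 +0.0000 -0.4545]
  T[2,:] = [+1.5000 +0.2500 +0.0000]
eigenvalue magnitudes: 0.7999, 0.4675, 0.4675.
spectral radius ρ = 0.7999; 0.7999 < 1, so it converges for any x₀.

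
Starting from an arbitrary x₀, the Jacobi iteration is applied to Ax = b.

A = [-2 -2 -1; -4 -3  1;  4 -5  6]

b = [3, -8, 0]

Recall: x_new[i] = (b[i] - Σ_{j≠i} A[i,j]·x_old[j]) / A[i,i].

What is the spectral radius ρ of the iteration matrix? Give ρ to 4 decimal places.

Write A = D+L+U with D = diag(-2, -3, 6).
T_J = -D⁻¹(L+U): T[1,2] = -(1)/(-3) = +0.3333; T[1,1] = 0.
  T[0,:] = [+0.0000  -1.0000  -0.5000]
  T[1,:] = [-1.3333  +0.0000  +0.3333]
  T[2,:] = [-0.6667  +0.8333  +0.0000]
eigenvalue magnitudes: 1.5627, 1.1173, 0.4455.
ρ(T) = max|λ| = 1.5627; 1.5627 > 1, so it fails to converge.

1.5627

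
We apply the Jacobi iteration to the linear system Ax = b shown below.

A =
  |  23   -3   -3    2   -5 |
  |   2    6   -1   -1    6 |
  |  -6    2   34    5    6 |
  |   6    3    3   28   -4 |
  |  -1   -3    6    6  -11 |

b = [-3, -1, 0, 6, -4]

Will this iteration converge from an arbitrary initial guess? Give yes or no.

yes

A = D + L + U where D = diag(23, 6, 34, 28, -11).
T_J = -D⁻¹(L+U): T[4,1] = -(-3)/(-11) = -0.2727; T[4,4] = 0.
  T[0,:] = [+0.0000 +0.1304 +0.1304 -0.0870 +0.2174]
  T[1,:] = [-0.3333 +0.0000 +0.1667 +0.1667 -1.0000]
  T[2,:] = [+0.1765 -0.0588 +0.0000 -0.1471 -0.1765]
  T[3,:] = [-0.2143 -0.1071 -0.1071 +0.0000 +0.1429]
  T[4,:] = [-0.0909 -0.2727 +0.5455 +0.5455 +0.0000]
|roots of det(T-λI)|: 0.5892, 0.4761, 0.4761, 0.2870, 0.2360.
spectral radius ρ = 0.5892; 0.5892 < 1: convergent.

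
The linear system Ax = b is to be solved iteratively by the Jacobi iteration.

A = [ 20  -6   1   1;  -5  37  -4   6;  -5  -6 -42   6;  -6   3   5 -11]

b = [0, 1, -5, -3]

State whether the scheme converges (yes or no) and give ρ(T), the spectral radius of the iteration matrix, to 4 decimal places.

Split A = D + L + U, D = diag(20, 37, -42, -11).
Jacobi T = -D⁻¹(L+U): T[3,2] = -(5)/(-11) = +0.4545; T[3,3] = 0.
  T[0,:] = [+0.0000  +0.3000  -0.0500  -0.0500]
  T[1,:] = [+0.1351  +0.0000  +0.1081  -0.1622]
  T[2,:] = [-0.1190  -0.1429  +0.0000  +0.1429]
  T[3,:] = [-0.5455  +0.2727  +0.4545  +0.0000]
eigenvalue magnitudes: 0.4204, 0.3259, 0.3259, 0.0193.
ρ = 0.4204; 0.4204 < 1 ⇒ converges.

yes, ρ = 0.4204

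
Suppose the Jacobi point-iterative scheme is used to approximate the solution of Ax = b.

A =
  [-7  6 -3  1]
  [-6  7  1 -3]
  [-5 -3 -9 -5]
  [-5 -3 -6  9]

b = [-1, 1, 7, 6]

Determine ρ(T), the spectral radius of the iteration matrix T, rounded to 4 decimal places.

1.1841

Split A = D + L + U, D = diag(-7, 7, -9, 9).
Jacobi: T = -D⁻¹(L+U), T[0,3] = -(1)/(-7) = +0.1429; T[0,0] = 0.
  T[0,:] = [+0.0000 +0.8571 -0.4286 +0.1429]
  T[1,:] = [+0.8571 +0.0000 -0.1429 +0.4286]
  T[2,:] = [-0.5556 -0.3333 +0.0000 -0.5556]
  T[3,:] = [+0.5556 +0.3333 +0.6667 +0.0000]
moduli |λ_i(T)| = 1.1841, 0.8059, 0.4743, 0.4743.
ρ = 1.1841; 1.1841 > 1 ⇒ diverges.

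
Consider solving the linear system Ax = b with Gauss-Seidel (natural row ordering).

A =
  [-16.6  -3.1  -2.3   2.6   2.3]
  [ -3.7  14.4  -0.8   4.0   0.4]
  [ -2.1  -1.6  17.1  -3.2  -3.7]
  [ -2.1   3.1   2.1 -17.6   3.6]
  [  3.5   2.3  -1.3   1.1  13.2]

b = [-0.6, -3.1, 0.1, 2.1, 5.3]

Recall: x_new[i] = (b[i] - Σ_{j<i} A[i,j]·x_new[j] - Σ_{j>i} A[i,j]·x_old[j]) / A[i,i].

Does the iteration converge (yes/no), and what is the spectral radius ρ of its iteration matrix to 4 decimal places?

Split A = D + L + U, D = diag(-16.6, 14.4, 17.1, -17.6, 13.2).
GS T = -(D+L)⁻¹U: row 0 first, T[0,4] = -(2.3)/(-16.6) = +0.1386; later rows by forward substitution.
  T[0,:] = [+0.0000, -0.1867, -0.1386, +0.1566, +0.1386]
  T[1,:] = [+0.0000, -0.0480, +0.0200, -0.2375, +0.0078]
  T[2,:] = [+0.0000, -0.0274, -0.0151, +0.1841, +0.2341]
  T[3,:] = [+0.0000, +0.0106, +0.0182, -0.0386, +0.2173]
  T[4,:] = [+0.0000, +0.0543, +0.0302, +0.0212, -0.0332]
|λ(T)| sorted: 0.1876, 0.0843, 0.0816, 0.0816, 0.0000.
spectral radius ρ = 0.1876; 0.1876 < 1, so it converges for any x₀.

yes, ρ = 0.1876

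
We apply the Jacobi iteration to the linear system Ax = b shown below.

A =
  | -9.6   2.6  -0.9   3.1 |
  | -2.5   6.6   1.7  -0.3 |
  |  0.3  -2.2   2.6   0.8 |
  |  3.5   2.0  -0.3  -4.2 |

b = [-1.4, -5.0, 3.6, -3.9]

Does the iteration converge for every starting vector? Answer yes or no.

Split A = D + L + U, D = diag(-9.6, 6.6, 2.6, -4.2).
Jacobi: T = -D⁻¹(L+U), T[2,3] = -(0.8)/(2.6) = -0.3077; T[2,2] = 0.
  T[0,:] = [+0.0000, +0.2708, -0.0938, +0.3229]
  T[1,:] = [+0.3788, +0.0000, -0.2576, +0.0455]
  T[2,:] = [-0.1154, +0.8462, +0.0000, -0.3077]
  T[3,:] = [+0.8333, +0.4762, -0.0714, +0.0000]
eigenvalue magnitudes: 0.7111, 0.5210, 0.4455, 0.4455.
spectral radius ρ = 0.7111; 0.7111 < 1 ⇒ converges.

yes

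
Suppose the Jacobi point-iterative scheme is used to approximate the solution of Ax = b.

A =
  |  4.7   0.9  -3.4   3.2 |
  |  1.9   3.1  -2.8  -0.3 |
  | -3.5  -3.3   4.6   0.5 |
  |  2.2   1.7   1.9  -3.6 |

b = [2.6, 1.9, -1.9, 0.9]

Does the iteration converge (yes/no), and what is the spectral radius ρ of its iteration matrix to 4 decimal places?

Let D = diag(4.7, 3.1, 4.6, -3.6); L, U the strict triangles.
Jacobi: T = -D⁻¹(L+U), T[2,3] = -(0.5)/(4.6) = -0.1087; T[2,2] = 0.
  T[0,:] = [+0.0000  -0.1915  +0.7234  -0.6809]
  T[1,:] = [-0.6129  +0.0000  +0.9032  +0.0968]
  T[2,:] = [+0.7609  +0.7174  +0.0000  -0.1087]
  T[3,:] = [+0.6111  +0.4722  +0.5278  +0.0000]
|roots of det(T-λI)|: 1.2368, 0.7306, 0.5215, 0.5215.
spectral radius ρ = 1.2368; 1.2368 > 1, so it fails to converge.

no, ρ = 1.2368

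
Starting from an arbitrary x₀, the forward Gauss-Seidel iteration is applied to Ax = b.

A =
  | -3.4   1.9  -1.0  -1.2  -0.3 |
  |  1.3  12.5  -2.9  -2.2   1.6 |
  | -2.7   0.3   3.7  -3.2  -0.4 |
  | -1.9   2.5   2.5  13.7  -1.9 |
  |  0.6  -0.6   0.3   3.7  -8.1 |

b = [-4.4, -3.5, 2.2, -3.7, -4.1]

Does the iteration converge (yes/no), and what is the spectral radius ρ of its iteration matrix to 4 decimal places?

Write A = D+L+U with D = diag(-3.4, 12.5, 3.7, 13.7, -8.1).
GS T = -(D+L)⁻¹U: row 0 first, T[0,3] = -(-1.2)/(-3.4) = -0.3529; later rows by forward substitution.
  T[0,:] = [+0.0000  +0.5588  -0.2941  -0.3529  -0.0882]
  T[1,:] = [+0.0000  -0.0581  +0.2626  +0.2127  -0.1188]
  T[2,:] = [+0.0000  +0.4125  -0.2359  +0.5901  +0.0534]
  T[3,:] = [+0.0000  +0.0128  -0.0457  -0.1954  +0.1384]
  T[4,:] = [+0.0000  +0.0668  -0.0708  -0.1093  +0.0675]
|λ(T)| sorted: 0.4434, 0.1691, 0.1239, 0.1239, 0.0000.
spectral radius ρ = 0.4434; 0.4434 < 1 ⇒ converges.

yes, ρ = 0.4434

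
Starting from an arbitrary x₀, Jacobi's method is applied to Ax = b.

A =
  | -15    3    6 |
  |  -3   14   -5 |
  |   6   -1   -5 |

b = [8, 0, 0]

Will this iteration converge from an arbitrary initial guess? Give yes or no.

Split A = D + L + U, D = diag(-15, 14, -5).
T_J = -D⁻¹(L+U): T[1,0] = -(-3)/(14) = +0.2143; T[1,1] = 0.
  T[0,:] = [+0.0000, +0.2000, +0.4000]
  T[1,:] = [+0.2143, +0.0000, +0.3571]
  T[2,:] = [+1.2000, -0.2000, +0.0000]
eigenvalue magnitudes: 0.7378, 0.5766, 0.1612.
ρ = 0.7378; 0.7378 < 1 ⇒ converges.

yes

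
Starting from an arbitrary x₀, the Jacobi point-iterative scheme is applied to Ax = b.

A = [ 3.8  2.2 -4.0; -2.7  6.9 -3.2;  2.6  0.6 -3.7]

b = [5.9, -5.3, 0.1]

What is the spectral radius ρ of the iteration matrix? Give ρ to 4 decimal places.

Split A = D + L + U, D = diag(3.8, 6.9, -3.7).
Jacobi T = -D⁻¹(L+U): T[2,0] = -(2.6)/(-3.7) = +0.7027; T[2,2] = 0.
  T[0,:] = [+0.0000  -0.5789  +1.0526]
  T[1,:] = [+0.3913  +0.0000  +0.4638]
  T[2,:] = [+0.7027  +0.1622  +0.0000]
|eigenvalues of T|: 0.8549, 0.6279, 0.2270.
spectral radius ρ = 0.8549; 0.8549 < 1, so it converges for any x₀.

0.8549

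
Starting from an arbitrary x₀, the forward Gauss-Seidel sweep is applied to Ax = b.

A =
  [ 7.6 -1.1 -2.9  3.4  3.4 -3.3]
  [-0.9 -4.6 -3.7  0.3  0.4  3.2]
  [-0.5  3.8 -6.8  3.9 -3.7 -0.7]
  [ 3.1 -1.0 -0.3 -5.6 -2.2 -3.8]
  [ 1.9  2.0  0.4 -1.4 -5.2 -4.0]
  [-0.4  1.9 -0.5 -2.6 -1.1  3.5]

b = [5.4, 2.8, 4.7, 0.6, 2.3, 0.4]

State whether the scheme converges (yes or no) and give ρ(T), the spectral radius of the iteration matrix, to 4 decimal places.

no, ρ = 1.5031

Diagonal D = diag(7.6, -4.6, -6.8, -5.6, -5.2, 3.5); L, U strict lower/upper.
T_GS = -(D+L)⁻¹U: row 0 first, T[0,4] = -(3.4)/(7.6) = -0.4474; later rows by forward substitution.
  T[0,:] = [+0.0000 +0.1447 +0.3816 -0.4474 -0.4474 +0.4342]
  T[1,:] = [+0.0000 -0.0283 -0.8790 +0.1527 +0.1745 +0.6107]
  T[2,:] = [+0.0000 -0.0265 -0.5193 +0.6918 -0.4137 +0.2064]
  T[3,:] = [+0.0000 +0.0866 +0.3960 -0.3120 -0.6495 -0.5583]
  T[4,:] = [+0.0000 +0.0166 -0.3452 +0.0325 +0.0467 -0.2095]
  T[5,:] = [+0.0000 +0.0977 +0.6323 -0.2568 -0.6728 -0.7330]
|λ(T)| sorted: 1.5031, 0.5416, 0.3179, 0.3179, 0.0280, 0.0000.
ρ = 1.5031; 1.5031 > 1, so it fails to converge.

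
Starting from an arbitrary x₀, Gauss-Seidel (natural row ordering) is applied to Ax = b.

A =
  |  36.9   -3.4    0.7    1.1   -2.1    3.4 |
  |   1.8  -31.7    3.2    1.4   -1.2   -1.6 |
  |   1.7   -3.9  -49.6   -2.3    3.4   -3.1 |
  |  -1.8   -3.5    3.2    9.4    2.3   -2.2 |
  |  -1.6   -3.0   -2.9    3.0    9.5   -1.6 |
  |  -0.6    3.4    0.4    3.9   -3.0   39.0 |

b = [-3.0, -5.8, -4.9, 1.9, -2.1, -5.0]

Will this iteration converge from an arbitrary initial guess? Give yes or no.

Write A = D+L+U with D = diag(36.9, -31.7, -49.6, 9.4, 9.5, 39).
Gauss-Seidel: T = -(D+L)⁻¹U, row 0 first, T[0,5] = -(3.4)/(36.9) = -0.0921; later rows by forward substitution.
  T[0,:] = [+0.0000, +0.0921, -0.0190, -0.0298, +0.0569, -0.0921]
  T[1,:] = [+0.0000, +0.0052, +0.0999, +0.0425, -0.0346, -0.0557]
  T[2,:] = [+0.0000, +0.0027, -0.0085, -0.0507, +0.0732, -0.0613]
  T[3,:] = [+0.0000, +0.0187, +0.0364, +0.0274, -0.2716, +0.2165]
  T[4,:] = [+0.0000, +0.0121, +0.0142, -0.0157, +0.1068, +0.0482]
  T[5,:] = [+0.0000, -0.0000, -0.0115, -0.0076, +0.0385, -0.0139]
|roots of det(T-λI)|: 0.1523, 0.0463, 0.0463, 0.0289, 0.0289, 0.0000.
ρ(T) = max|λ| = 0.1523; 0.1523 < 1, so it converges for any x₀.

yes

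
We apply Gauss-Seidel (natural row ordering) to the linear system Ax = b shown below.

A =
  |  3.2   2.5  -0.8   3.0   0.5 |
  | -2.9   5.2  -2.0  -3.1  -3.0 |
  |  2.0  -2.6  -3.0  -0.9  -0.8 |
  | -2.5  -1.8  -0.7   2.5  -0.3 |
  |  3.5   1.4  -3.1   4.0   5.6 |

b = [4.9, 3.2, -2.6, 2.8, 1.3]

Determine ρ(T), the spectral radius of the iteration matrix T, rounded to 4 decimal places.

1.6277

A = D + L + U where D = diag(3.2, 5.2, -3, 2.5, 5.6).
T_GS = -(D+L)⁻¹U: row 0 first, T[0,2] = -(-0.8)/(3.2) = +0.2500; later rows by forward substitution.
  T[0,:] = [+0.0000  -0.7813  +0.2500  -0.9375  -0.1563]
  T[1,:] = [+0.0000  -0.4357  +0.5240  +0.0733  +0.4898]
  T[2,:] = [+0.0000  -0.1432  -0.2875  -0.9885  -0.7953]
  T[3,:] = [+0.0000  -1.1351  +0.5468  -1.1615  +0.0937]
  T[4,:] = [+0.0000  +1.3287  -0.8370  +0.8500  -0.5320]
|roots of det(T-λI)|: 1.6277, 0.8121, 0.0715, 0.0715, 0.0000.
ρ(T) = max|λ| = 1.6277; 1.6277 > 1 ⇒ diverges.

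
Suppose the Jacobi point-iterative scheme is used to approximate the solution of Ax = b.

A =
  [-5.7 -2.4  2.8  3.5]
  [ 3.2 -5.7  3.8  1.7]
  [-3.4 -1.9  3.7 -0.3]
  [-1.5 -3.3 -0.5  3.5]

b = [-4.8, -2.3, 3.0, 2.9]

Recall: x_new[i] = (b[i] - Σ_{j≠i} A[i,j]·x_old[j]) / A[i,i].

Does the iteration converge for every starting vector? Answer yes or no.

A = D + L + U where D = diag(-5.7, -5.7, 3.7, 3.5).
Jacobi T = -D⁻¹(L+U): T[0,3] = -(3.5)/(-5.7) = +0.6140; T[0,0] = 0.
  T[0,:] = [+0.0000, -0.4211, +0.4912, +0.6140]
  T[1,:] = [+0.5614, +0.0000, +0.6667, +0.2982]
  T[2,:] = [+0.9189, +0.5135, +0.0000, +0.0811]
  T[3,:] = [+0.4286, +0.9429, +0.1429, +0.0000]
|roots of det(T-λI)|: 1.2273, 0.9906, 0.3982, 0.3982.
ρ(T) = max|λ| = 1.2273; 1.2273 > 1: divergent.

no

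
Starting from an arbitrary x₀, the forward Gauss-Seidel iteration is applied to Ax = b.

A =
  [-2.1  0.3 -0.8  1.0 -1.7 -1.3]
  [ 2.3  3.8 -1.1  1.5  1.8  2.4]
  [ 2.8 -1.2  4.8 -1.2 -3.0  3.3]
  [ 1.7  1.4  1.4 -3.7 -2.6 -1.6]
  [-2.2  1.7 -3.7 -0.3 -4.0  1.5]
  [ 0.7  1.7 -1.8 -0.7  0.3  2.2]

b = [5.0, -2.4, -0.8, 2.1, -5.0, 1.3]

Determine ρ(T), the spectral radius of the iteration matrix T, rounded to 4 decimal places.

A = D + L + U where D = diag(-2.1, 3.8, 4.8, -3.7, -4, 2.2).
T_GS = -(D+L)⁻¹U: row 0 first, T[0,2] = -(-0.8)/(-2.1) = -0.3810; later rows by forward substitution.
  T[0,:] = [+0.0000 +0.1429 -0.3810 +0.4762 -0.8095 -0.6190]
  T[1,:] = [+0.0000 -0.0865 +0.5201 -0.6830 +0.0163 -0.2569]
  T[2,:] = [+0.0000 -0.1049 +0.3522 -0.1985 +1.1013 -0.3906]
  T[3,:] = [+0.0000 -0.0068 +0.1550 -0.1147 -0.6518 -0.9619]
  T[4,:] = [+0.0000 -0.0177 +0.0931 -0.3599 -0.5177 +1.0398]
  T[5,:] = [+0.0000 -0.0643 +0.0442 +0.2264 +1.0093 -0.3719]
eigenvalue magnitudes: 1.4779, 0.7293, 0.1053, 0.0874, 0.0874, 0.0000.
spectral radius ρ = 1.4779; 1.4779 > 1, so it fails to converge.

1.4779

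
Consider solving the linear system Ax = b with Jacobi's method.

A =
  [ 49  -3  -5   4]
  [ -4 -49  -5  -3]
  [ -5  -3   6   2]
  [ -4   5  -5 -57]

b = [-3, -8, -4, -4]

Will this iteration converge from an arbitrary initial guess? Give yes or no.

Let D = diag(49, -49, 6, -57); L, U the strict triangles.
T_J = -D⁻¹(L+U): T[2,3] = -(2)/(6) = -0.3333; T[2,2] = 0.
  T[0,:] = [+0.0000 +0.0612 +0.1020 -0.0816]
  T[1,:] = [-0.0816 +0.0000 -0.1020 -0.0612]
  T[2,:] = [+0.8333 +0.5000 +0.0000 -0.3333]
  T[3,:] = [-0.0702 +0.0877 -0.0877 +0.0000]
|λ(T)| sorted: 0.3088, 0.2546, 0.1514, 0.1514.
spectral radius ρ = 0.3088; 0.3088 < 1, so it converges for any x₀.

yes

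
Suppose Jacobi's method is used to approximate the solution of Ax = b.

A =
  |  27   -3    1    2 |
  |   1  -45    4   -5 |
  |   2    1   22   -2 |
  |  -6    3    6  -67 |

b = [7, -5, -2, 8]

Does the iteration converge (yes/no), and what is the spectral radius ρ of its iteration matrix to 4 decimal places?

yes, ρ = 0.1631

Let D = diag(27, -45, 22, -67); L, U the strict triangles.
T_J = -D⁻¹(L+U): T[1,0] = -(1)/(-45) = +0.0222; T[1,1] = 0.
  T[0,:] = [+0.0000, +0.1111, -0.0370, -0.0741]
  T[1,:] = [+0.0222, +0.0000, +0.0889, -0.1111]
  T[2,:] = [-0.0909, -0.0455, +0.0000, +0.0909]
  T[3,:] = [-0.0896, +0.0448, +0.0896, +0.0000]
|λ(T)| sorted: 0.1631, 0.0930, 0.0930, 0.0641.
ρ(T) = max|λ| = 0.1631; 0.1631 < 1 ⇒ converges.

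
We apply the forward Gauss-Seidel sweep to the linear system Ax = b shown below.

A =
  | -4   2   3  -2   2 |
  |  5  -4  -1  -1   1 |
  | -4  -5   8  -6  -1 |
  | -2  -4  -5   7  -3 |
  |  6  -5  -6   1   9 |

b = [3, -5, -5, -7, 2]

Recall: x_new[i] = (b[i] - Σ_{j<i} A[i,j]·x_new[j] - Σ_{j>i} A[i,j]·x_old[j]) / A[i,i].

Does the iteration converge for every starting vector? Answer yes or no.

no

Diagonal D = diag(-4, -4, 8, 7, 9); L, U strict lower/upper.
Gauss-Seidel: T = -(D+L)⁻¹U, row 0 first, T[0,3] = -(-2)/(-4) = -0.5000; later rows by forward substitution.
  T[0,:] = [+0.0000 +0.5000 +0.7500 -0.5000 +0.5000]
  T[1,:] = [+0.0000 +0.6250 +0.6875 -0.8750 +0.8750]
  T[2,:] = [+0.0000 +0.6406 +0.8047 -0.0469 +0.9219]
  T[3,:] = [+0.0000 +0.9576 +1.1819 -0.6763 +1.7299]
  T[4,:] = [+0.0000 +0.3346 +0.2871 -0.1089 +0.5751]
eigenvalue magnitudes: 1.1908, 0.3543, 0.2519, 0.2519, 0.0000.
ρ(T) = max|λ| = 1.1908; 1.1908 > 1, so it fails to converge.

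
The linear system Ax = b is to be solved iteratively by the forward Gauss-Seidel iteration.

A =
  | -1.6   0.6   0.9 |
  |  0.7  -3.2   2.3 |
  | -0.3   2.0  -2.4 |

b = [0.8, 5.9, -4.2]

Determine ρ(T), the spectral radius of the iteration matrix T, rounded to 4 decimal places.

Diagonal D = diag(-1.6, -3.2, -2.4); L, U strict lower/upper.
Gauss-Seidel: T = -(D+L)⁻¹U, row 0 first, T[0,2] = -(0.9)/(-1.6) = +0.5625; later rows by forward substitution.
  T[0,:] = [+0.0000 +0.3750 +0.5625]
  T[1,:] = [+0.0000 +0.0820 +0.8418]
  T[2,:] = [+0.0000 +0.0215 +0.6312]
moduli |λ_i(T)| = 0.6623, 0.0509, 0.0000.
spectral radius ρ = 0.6623; 0.6623 < 1: convergent.

0.6623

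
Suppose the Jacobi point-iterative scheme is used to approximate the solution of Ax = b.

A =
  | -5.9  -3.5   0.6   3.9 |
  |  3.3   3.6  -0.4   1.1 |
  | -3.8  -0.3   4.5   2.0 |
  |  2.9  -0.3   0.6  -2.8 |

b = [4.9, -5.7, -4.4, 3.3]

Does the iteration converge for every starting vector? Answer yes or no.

no

Let D = diag(-5.9, 3.6, 4.5, -2.8); L, U the strict triangles.
T_J = -D⁻¹(L+U): T[2,3] = -(2)/(4.5) = -0.4444; T[2,2] = 0.
  T[0,:] = [+0.0000  -0.5932  +0.1017  +0.6610]
  T[1,:] = [-0.9167  +0.0000  +0.1111  -0.3056]
  T[2,:] = [+0.8444  +0.0667  +0.0000  -0.4444]
  T[3,:] = [+1.0357  -0.1071  +0.2143  +0.0000]
moduli |λ_i(T)| = 1.2365, 1.0410, 0.2572, 0.2572.
spectral radius ρ = 1.2365; 1.2365 > 1: divergent.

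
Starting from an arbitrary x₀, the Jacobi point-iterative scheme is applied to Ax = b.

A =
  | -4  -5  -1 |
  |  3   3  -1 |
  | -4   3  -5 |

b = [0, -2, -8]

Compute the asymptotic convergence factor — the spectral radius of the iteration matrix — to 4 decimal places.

Split A = D + L + U, D = diag(-4, 3, -5).
T_J = -D⁻¹(L+U): T[2,0] = -(-4)/(-5) = -0.8000; T[2,2] = 0.
  T[0,:] = [+0.0000 -1.2500 -0.2500]
  T[1,:] = [-1.0000 +0.0000 +0.3333]
  T[2,:] = [-0.8000 +0.6000 +0.0000]
|λ(T)| sorted: 1.4115, 1.1003, 0.3112.
ρ = 1.4115; 1.4115 > 1, so it fails to converge.

1.4115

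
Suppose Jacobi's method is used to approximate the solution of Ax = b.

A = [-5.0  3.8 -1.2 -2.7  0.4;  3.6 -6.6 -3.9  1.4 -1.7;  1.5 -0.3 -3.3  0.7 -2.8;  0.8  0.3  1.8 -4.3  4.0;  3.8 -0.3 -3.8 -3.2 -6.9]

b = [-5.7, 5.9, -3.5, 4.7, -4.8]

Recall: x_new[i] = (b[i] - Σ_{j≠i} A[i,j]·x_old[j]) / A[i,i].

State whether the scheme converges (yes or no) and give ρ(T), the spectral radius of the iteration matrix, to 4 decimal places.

no, ρ = 1.2090

Diagonal D = diag(-5, -6.6, -3.3, -4.3, -6.9); L, U strict lower/upper.
Jacobi: T = -D⁻¹(L+U), T[2,4] = -(-2.8)/(-3.3) = -0.8485; T[2,2] = 0.
  T[0,:] = [+0.0000 +0.7600 -0.2400 -0.5400 +0.0800]
  T[1,:] = [+0.5455 +0.0000 -0.5909 +0.2121 -0.2576]
  T[2,:] = [+0.4545 -0.0909 +0.0000 +0.2121 -0.8485]
  T[3,:] = [+0.1860 +0.0698 +0.4186 +0.0000 +0.9302]
  T[4,:] = [+0.5507 -0.0435 -0.5507 -0.4638 +0.0000]
|roots of det(T-λI)|: 1.2090, 0.7253, 0.7253, 0.6342, 0.6342.
spectral radius ρ = 1.2090; 1.2090 > 1: divergent.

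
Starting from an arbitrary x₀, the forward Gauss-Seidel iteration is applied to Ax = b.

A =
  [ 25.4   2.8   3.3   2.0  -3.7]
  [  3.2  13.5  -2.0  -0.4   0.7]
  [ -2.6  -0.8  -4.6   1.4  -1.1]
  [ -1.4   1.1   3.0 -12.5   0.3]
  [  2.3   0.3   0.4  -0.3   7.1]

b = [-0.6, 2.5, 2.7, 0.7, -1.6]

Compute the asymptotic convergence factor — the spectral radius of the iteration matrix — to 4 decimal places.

0.1811

Split A = D + L + U, D = diag(25.4, 13.5, -4.6, -12.5, 7.1).
Gauss-Seidel: T = -(D+L)⁻¹U, row 0 first, T[0,3] = -(2)/(25.4) = -0.0787; later rows by forward substitution.
  T[0,:] = [+0.0000, -0.1102, -0.1299, -0.0787, +0.1457]
  T[1,:] = [+0.0000, +0.0261, +0.1789, +0.0483, -0.0864]
  T[2,:] = [+0.0000, +0.0578, +0.0423, +0.3405, -0.3064]
  T[3,:] = [+0.0000, +0.0285, +0.0405, +0.0948, -0.0735]
  T[4,:] = [+0.0000, +0.0326, +0.0339, +0.0083, -0.0294]
|roots of det(T-λI)|: 0.1811, 0.0826, 0.0508, 0.0508, 0.0000.
ρ = 0.1811; 0.1811 < 1, so it converges for any x₀.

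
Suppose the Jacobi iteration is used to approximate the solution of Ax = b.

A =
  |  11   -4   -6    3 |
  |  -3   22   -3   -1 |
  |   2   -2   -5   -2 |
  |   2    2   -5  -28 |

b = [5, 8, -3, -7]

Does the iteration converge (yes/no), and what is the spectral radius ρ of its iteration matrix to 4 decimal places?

yes, ρ = 0.4691

A = D + L + U where D = diag(11, 22, -5, -28).
T_J = -D⁻¹(L+U): T[0,2] = -(-6)/(11) = +0.5455; T[0,0] = 0.
  T[0,:] = [+0.0000, +0.3636, +0.5455, -0.2727]
  T[1,:] = [+0.1364, +0.0000, +0.1364, +0.0455]
  T[2,:] = [+0.4000, -0.4000, +0.0000, -0.4000]
  T[3,:] = [+0.0714, +0.0714, -0.1786, +0.0000]
moduli |λ_i(T)| = 0.4691, 0.3914, 0.3222, 0.2445.
ρ(T) = max|λ| = 0.4691; 0.4691 < 1: convergent.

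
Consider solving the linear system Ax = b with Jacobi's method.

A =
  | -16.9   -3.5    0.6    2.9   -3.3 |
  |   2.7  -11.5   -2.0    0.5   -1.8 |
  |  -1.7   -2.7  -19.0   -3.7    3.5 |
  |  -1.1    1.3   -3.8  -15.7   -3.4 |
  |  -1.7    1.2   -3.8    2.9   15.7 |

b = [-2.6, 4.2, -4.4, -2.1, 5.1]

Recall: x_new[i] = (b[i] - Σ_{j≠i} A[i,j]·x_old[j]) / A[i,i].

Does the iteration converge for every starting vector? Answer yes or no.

A = D + L + U where D = diag(-16.9, -11.5, -19, -15.7, 15.7).
Jacobi T = -D⁻¹(L+U): T[4,1] = -(1.2)/(15.7) = -0.0764; T[4,4] = 0.
  T[0,:] = [+0.0000, -0.2071, +0.0355, +0.1716, -0.1953]
  T[1,:] = [+0.2348, +0.0000, -0.1739, +0.0435, -0.1565]
  T[2,:] = [-0.0895, -0.1421, +0.0000, -0.1947, +0.1842]
  T[3,:] = [-0.0701, +0.0828, -0.2420, +0.0000, -0.2166]
  T[4,:] = [+0.1083, -0.0764, +0.2420, -0.1847, +0.0000]
|λ(T)| sorted: 0.5019, 0.2939, 0.2939, 0.2101, 0.2101.
ρ(T) = max|λ| = 0.5019; 0.5019 < 1 ⇒ converges.

yes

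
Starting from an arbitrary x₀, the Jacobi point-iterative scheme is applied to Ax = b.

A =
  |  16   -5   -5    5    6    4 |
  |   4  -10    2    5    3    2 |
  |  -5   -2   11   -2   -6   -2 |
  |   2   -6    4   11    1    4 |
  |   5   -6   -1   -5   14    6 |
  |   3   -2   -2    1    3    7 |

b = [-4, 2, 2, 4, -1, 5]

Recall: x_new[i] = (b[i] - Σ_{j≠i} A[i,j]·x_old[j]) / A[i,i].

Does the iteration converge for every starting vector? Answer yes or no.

no

Write A = D+L+U with D = diag(16, -10, 11, 11, 14, 7).
Jacobi: T = -D⁻¹(L+U), T[0,2] = -(-5)/(16) = +0.3125; T[0,0] = 0.
  T[0,:] = [+0.0000  +0.3125  +0.3125  -0.3125  -0.3750  -0.2500]
  T[1,:] = [+0.4000  +0.0000  +0.2000  +0.5000  +0.3000  +0.2000]
  T[2,:] = [+0.4545  +0.1818  +0.0000  +0.1818  +0.5455  +0.1818]
  T[3,:] = [-0.1818  +0.5455  -0.3636  +0.0000  -0.0909  -0.3636]
  T[4,:] = [-0.3571  +0.4286  +0.0714  +0.3571  +0.0000  -0.4286]
  T[5,:] = [-0.4286  +0.2857  +0.2857  -0.1429  -0.4286  +0.0000]
eigenvalue magnitudes: 1.2526, 0.5419, 0.4893, 0.4866, 0.4866, 0.2633.
ρ = 1.2526; 1.2526 > 1: divergent.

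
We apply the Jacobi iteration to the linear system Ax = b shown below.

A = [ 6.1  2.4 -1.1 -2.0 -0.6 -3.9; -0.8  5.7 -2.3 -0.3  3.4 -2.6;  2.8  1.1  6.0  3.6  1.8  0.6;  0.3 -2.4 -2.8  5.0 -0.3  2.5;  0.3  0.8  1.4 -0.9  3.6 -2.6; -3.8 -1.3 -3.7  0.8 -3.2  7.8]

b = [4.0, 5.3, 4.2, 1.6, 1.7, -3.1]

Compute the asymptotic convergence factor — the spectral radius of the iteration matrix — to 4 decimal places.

Write A = D+L+U with D = diag(6.1, 5.7, 6, 5, 3.6, 7.8).
T_J = -D⁻¹(L+U): T[3,2] = -(-2.8)/(5) = +0.5600; T[3,3] = 0.
  T[0,:] = [+0.0000  -0.3934  +0.1803  +0.3279  +0.0984  +0.6393]
  T[1,:] = [+0.1404  +0.0000  +0.4035  +0.0526  -0.5965  +0.4561]
  T[2,:] = [-0.4667  -0.1833  +0.0000  -0.6000  -0.3000  -0.1000]
  T[3,:] = [-0.0600  +0.4800  +0.5600  +0.0000  +0.0600  -0.5000]
  T[4,:] = [-0.0833  -0.2222  -0.3889  +0.2500  +0.0000  +0.7222]
  T[5,:] = [+0.4872  +0.1667  +0.4744  -0.1026  +0.4103  +0.0000]
moduli |λ_i(T)| = 1.1942, 0.7085, 0.7085, 0.6499, 0.3986, 0.3986.
ρ = 1.1942; 1.1942 > 1 ⇒ diverges.

1.1942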